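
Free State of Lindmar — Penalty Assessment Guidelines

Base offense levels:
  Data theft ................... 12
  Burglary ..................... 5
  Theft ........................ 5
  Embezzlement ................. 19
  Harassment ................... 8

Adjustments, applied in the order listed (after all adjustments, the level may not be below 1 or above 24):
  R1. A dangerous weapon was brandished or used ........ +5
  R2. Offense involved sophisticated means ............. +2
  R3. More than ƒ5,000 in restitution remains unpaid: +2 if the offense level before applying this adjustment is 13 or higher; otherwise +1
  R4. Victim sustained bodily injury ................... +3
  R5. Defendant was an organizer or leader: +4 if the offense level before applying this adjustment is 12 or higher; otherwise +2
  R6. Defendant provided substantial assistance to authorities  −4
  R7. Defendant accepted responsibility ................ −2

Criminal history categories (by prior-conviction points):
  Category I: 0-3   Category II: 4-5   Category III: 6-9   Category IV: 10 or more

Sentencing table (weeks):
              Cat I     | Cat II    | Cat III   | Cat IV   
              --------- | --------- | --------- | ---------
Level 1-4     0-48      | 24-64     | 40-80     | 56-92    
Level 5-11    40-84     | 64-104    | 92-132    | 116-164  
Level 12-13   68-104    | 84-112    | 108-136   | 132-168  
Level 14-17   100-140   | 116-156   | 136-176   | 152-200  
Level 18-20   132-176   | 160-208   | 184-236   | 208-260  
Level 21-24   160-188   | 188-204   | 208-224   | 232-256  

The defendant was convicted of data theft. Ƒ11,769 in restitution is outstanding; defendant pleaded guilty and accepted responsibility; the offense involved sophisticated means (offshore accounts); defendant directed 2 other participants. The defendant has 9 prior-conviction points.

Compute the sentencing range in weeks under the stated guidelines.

184-236 weeks

Base offense level for data theft: 12.
R2 applies: 12 + 2 = 14.
R3 applies (level before this adjustment is 14 ≥ 13, so +2): 14 + 2 = 16.
R5 applies (level before this adjustment is 16 ≥ 12, so +4): 16 + 4 = 20.
R7 applies: 20 − 2 = 18.
Final offense level: 18.
Criminal history: 9 prior points → Category III (6-9).
Level 18 falls in the 18-20 band.
Grid: Level 18-20 × Category III = 184-236 weeks.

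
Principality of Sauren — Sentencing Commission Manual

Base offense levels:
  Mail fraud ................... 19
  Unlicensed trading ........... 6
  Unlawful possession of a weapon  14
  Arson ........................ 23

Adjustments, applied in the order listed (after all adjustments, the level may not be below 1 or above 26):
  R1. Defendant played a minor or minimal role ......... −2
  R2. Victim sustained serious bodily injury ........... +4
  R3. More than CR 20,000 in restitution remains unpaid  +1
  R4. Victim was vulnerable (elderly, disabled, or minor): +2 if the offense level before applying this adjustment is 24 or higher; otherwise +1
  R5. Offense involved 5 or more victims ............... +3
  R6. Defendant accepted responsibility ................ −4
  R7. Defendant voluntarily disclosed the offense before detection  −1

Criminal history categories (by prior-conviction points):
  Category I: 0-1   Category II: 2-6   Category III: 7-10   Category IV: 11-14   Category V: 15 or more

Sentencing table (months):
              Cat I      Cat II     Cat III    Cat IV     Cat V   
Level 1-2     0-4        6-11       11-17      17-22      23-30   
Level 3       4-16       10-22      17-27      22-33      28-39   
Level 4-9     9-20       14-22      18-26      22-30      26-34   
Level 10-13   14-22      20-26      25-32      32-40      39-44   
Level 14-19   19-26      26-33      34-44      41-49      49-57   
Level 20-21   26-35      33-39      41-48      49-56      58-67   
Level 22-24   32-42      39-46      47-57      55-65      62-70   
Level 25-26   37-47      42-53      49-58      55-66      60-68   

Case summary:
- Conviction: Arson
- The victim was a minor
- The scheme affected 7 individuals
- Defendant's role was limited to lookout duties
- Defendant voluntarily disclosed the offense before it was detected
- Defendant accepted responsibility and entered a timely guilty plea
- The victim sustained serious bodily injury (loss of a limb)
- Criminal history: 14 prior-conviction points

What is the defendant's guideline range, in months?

55-66 months

Base offense level for arson: 23.
R1 applies: 23 − 2 = 21.
R2 applies: 21 + 4 = 25.
R4 applies (level before this adjustment is 25 ≥ 24, so +2): 25 + 2 = 27.
R5 applies: 27 + 3 = 30.
R6 applies: 30 − 4 = 26.
R7 applies: 26 − 1 = 25.
Final offense level: 25.
Criminal history: 14 prior points → Category IV (11-14).
Level 25 falls in the 25-26 band.
Grid: Level 25-26 × Category IV = 55-66 months.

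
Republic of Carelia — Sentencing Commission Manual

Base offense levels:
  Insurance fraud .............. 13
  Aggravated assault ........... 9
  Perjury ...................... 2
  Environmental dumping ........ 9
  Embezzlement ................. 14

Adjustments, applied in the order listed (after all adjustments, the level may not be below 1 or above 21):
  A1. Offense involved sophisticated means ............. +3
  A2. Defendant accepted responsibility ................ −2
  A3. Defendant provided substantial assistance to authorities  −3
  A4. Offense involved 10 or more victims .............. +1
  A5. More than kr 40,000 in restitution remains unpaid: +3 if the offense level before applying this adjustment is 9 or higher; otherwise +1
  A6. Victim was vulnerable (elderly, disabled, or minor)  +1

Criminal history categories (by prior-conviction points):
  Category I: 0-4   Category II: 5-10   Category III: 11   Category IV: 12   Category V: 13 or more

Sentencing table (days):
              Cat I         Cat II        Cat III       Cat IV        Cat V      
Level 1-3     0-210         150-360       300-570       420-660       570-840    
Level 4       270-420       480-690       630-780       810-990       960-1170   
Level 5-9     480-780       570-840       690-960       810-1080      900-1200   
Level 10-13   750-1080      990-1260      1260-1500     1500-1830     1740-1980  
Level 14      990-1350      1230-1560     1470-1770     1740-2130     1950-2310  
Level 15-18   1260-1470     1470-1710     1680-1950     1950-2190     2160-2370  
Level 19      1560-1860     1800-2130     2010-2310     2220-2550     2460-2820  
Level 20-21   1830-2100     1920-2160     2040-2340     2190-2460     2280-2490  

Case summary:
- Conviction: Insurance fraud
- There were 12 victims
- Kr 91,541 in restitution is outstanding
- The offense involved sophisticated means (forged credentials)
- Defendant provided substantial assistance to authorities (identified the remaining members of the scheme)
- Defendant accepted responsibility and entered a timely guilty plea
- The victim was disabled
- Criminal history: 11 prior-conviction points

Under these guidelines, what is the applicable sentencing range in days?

Base offense level for insurance fraud: 13.
A1 applies: 13 + 3 = 16.
A2 applies: 16 − 2 = 14.
A3 applies: 14 − 3 = 11.
A4 applies: 11 + 1 = 12.
A5 applies (level before this adjustment is 12 ≥ 9, so +3): 12 + 3 = 15.
A6 applies: 15 + 1 = 16.
Final offense level: 16.
Criminal history: 11 prior points → Category III (11).
Level 16 falls in the 15-18 band.
Grid: Level 15-18 × Category III = 1680-1950 days.

1680-1950 days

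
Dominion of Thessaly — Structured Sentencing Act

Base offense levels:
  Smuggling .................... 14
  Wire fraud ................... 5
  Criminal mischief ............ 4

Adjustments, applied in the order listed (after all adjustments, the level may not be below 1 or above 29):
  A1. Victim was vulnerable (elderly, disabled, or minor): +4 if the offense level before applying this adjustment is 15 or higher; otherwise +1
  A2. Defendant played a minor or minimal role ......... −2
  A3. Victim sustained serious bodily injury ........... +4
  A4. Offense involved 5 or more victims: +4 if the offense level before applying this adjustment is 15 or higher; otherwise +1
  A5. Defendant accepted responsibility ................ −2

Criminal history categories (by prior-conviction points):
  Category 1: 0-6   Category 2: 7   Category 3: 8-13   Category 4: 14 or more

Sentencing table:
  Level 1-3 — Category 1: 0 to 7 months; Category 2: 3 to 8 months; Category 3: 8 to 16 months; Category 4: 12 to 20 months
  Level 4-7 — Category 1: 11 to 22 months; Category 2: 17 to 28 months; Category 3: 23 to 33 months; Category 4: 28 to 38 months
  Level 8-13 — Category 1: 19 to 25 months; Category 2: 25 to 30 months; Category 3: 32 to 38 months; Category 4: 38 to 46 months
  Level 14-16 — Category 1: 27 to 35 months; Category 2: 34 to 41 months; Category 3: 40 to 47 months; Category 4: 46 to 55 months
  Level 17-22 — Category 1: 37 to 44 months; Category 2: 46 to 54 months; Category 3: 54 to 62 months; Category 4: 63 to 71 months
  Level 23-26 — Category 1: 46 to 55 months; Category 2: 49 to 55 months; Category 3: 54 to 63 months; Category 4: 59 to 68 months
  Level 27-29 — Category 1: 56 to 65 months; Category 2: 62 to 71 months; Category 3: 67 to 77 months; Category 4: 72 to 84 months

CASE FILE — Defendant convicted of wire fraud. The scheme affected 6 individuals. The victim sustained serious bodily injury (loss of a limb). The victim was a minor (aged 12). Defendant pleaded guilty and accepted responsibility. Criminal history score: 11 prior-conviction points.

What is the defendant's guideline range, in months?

Base offense level for wire fraud: 5.
A1 applies (level before this adjustment is 5 < 15, so +1): 5 + 1 = 6.
A2 does not apply.
A3 applies: 6 + 4 = 10.
A4 applies (level before this adjustment is 10 < 15, so +1): 10 + 1 = 11.
A5 applies: 11 − 2 = 9.
Final offense level: 9.
Criminal history: 11 prior points → Category 3 (8-13).
Level 9 falls in the 8-13 band.
Grid: Level 8-13 × Category 3 = 32-38 months.

32-38 months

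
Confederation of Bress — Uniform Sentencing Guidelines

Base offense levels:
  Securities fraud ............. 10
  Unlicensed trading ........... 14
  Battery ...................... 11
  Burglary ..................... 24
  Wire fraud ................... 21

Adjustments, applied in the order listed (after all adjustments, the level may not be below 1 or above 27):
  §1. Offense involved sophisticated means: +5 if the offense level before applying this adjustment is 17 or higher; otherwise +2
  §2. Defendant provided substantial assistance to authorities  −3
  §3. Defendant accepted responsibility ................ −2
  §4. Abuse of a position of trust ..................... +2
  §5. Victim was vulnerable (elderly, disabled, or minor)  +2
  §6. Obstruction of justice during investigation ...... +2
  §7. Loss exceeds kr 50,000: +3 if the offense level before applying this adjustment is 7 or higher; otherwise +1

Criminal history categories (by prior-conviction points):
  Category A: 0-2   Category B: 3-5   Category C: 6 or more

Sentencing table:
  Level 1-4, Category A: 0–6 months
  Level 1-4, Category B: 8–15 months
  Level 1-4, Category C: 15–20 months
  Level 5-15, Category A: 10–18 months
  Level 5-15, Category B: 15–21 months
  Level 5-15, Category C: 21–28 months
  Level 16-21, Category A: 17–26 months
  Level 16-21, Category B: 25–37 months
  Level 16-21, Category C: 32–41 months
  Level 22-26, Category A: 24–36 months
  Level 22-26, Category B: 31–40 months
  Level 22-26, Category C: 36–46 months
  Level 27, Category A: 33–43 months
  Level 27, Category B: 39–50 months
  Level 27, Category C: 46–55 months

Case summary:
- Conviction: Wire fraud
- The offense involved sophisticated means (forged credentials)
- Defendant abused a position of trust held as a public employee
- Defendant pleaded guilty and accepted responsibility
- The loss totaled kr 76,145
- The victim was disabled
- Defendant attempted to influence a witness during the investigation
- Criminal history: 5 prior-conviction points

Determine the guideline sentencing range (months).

Base offense level for wire fraud: 21.
§1 applies (level before this adjustment is 21 ≥ 17, so +5): 21 + 5 = 26.
§3 applies: 26 − 2 = 24.
§4 applies: 24 + 2 = 26.
§5 applies: 26 + 2 = 28.
§6 applies: 28 + 2 = 30.
§7 applies (level before this adjustment is 30 ≥ 7, so +3): 30 + 3 = 33.
Level 33 exceeds the maximum of 27; capped at 27.
Final offense level: 27.
Criminal history: 5 prior points → Category B (3-5).
Level 27 falls in the 27 band.
Grid: Level 27 × Category B = 39-50 months.

39-50 months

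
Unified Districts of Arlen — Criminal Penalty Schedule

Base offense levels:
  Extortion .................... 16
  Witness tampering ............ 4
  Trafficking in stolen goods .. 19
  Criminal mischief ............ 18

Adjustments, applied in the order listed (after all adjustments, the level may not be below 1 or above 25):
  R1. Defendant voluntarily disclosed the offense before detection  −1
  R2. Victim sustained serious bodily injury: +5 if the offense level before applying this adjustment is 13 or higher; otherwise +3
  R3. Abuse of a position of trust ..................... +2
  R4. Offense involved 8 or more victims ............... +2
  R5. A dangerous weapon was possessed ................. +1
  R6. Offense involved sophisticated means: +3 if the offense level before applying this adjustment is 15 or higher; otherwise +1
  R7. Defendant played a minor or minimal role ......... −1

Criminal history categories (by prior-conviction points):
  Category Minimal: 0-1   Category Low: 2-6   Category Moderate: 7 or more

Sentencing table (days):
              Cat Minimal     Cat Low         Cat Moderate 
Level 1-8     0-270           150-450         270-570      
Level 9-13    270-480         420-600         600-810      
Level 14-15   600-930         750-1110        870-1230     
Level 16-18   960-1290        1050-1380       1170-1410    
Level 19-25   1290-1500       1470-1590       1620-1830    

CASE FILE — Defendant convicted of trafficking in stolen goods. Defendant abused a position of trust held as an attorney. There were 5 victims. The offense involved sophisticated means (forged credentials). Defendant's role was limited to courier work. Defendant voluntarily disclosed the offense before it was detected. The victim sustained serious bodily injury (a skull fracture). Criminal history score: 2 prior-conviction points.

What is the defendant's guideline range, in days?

Base offense level for trafficking in stolen goods: 19.
R1 applies: 19 − 1 = 18.
R2 applies (level before this adjustment is 18 ≥ 13, so +5): 18 + 5 = 23.
R3 applies: 23 + 2 = 25.
R6 applies (level before this adjustment is 25 ≥ 15, so +3): 25 + 3 = 28.
R7 applies: 28 − 1 = 27.
Level 27 exceeds the maximum of 25; capped at 25.
Final offense level: 25.
Criminal history: 2 prior points → Category Low (2-6).
Level 25 falls in the 19-25 band.
Grid: Level 19-25 × Category Low = 1470-1590 days.

1470-1590 days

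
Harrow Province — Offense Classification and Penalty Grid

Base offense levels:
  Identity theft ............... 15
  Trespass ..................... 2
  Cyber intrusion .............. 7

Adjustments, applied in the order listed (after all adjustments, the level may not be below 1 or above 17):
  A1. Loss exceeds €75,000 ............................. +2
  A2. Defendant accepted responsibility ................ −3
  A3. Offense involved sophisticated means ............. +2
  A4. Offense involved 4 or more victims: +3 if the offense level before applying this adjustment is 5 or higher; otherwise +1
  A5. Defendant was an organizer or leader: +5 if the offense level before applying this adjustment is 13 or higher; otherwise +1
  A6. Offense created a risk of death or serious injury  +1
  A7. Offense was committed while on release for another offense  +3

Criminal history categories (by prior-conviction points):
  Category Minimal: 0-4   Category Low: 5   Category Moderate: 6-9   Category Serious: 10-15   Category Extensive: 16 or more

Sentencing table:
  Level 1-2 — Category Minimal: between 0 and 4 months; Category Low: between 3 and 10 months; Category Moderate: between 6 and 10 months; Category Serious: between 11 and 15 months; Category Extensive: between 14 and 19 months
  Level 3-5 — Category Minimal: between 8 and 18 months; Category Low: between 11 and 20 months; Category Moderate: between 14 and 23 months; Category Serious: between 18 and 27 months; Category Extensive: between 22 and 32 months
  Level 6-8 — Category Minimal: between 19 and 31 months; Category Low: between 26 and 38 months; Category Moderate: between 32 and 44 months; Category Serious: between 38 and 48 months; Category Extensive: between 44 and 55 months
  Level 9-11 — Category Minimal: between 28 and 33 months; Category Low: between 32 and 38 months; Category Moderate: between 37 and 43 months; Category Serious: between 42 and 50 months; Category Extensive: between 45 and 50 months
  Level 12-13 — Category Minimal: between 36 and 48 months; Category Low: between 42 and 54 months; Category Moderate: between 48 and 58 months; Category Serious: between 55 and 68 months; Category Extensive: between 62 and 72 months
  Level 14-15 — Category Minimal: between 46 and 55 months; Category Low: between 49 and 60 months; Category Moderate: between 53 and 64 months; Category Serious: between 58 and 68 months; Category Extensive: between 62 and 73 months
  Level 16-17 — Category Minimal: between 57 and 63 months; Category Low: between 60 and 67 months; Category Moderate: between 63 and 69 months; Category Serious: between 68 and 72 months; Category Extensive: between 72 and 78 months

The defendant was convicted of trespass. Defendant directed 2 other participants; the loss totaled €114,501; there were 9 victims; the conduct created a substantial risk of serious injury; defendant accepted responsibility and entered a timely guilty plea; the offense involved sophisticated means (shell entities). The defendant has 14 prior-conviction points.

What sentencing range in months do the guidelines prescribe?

Base offense level for trespass: 2.
A1 applies: 2 + 2 = 4.
A2 applies: 4 − 3 = 1.
A3 applies: 1 + 2 = 3.
A4 applies (level before this adjustment is 3 < 5, so +1): 3 + 1 = 4.
A5 applies (level before this adjustment is 4 < 13, so +1): 4 + 1 = 5.
A6 applies: 5 + 1 = 6.
Final offense level: 6.
Criminal history: 14 prior points → Category Serious (10-15).
Level 6 falls in the 6-8 band.
Grid: Level 6-8 × Category Serious = 38-48 months.

38-48 months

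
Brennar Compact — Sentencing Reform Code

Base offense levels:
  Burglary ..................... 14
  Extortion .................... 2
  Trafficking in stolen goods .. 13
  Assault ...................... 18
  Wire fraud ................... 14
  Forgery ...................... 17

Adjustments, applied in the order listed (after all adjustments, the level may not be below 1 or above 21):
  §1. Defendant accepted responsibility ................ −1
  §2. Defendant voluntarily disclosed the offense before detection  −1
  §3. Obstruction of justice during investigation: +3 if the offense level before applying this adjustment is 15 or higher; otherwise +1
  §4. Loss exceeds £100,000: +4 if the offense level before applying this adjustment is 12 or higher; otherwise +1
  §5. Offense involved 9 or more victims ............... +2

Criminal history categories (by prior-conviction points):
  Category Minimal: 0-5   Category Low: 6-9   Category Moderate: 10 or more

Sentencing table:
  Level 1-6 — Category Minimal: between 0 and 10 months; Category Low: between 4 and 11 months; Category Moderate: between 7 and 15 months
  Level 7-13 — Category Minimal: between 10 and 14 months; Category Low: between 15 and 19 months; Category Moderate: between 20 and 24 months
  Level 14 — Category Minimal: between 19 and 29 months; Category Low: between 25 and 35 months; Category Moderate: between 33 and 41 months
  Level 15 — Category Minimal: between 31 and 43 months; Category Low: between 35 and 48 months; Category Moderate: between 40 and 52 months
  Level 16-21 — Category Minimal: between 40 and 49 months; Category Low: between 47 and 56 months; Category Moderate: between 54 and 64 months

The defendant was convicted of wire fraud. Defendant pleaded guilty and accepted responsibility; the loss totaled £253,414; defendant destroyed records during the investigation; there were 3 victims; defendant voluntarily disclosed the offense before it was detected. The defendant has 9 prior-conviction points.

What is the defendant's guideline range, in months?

47-56 months

Base offense level for wire fraud: 14.
§1 applies: 14 − 1 = 13.
§2 applies: 13 − 1 = 12.
§3 applies (level before this adjustment is 12 < 15, so +1): 12 + 1 = 13.
§4 applies (level before this adjustment is 13 ≥ 12, so +4): 13 + 4 = 17.
Final offense level: 17.
Criminal history: 9 prior points → Category Low (6-9).
Level 17 falls in the 16-21 band.
Grid: Level 16-21 × Category Low = 47-56 months.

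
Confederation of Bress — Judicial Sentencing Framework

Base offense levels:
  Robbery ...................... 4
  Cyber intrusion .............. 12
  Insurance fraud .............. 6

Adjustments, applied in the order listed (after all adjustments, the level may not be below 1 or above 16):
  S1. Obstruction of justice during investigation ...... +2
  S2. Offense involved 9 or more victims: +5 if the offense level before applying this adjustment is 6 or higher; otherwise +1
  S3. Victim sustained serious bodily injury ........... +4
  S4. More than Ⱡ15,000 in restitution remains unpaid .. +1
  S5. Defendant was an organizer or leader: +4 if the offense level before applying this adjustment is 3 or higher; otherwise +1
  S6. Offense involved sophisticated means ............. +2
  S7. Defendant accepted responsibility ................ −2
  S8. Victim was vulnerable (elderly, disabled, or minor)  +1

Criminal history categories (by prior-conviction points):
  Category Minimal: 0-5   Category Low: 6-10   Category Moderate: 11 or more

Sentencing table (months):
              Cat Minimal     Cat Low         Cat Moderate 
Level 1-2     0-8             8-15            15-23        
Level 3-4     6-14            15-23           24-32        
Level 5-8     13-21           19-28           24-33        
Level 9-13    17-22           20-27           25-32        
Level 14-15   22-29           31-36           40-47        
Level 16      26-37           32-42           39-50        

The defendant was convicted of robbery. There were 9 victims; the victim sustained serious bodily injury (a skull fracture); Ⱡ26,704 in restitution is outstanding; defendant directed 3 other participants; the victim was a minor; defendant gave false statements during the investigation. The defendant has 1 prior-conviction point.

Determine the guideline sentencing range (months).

Base offense level for robbery: 4.
S1 applies: 4 + 2 = 6.
S2 applies (level before this adjustment is 6 ≥ 6, so +5): 6 + 5 = 11.
S3 applies: 11 + 4 = 15.
S4 applies: 15 + 1 = 16.
S5 applies (level before this adjustment is 16 ≥ 3, so +4): 16 + 4 = 20.
S7 does not apply.
S8 applies: 20 + 1 = 21.
Level 21 exceeds the maximum of 16; capped at 16.
Final offense level: 16.
Criminal history: 1 prior point → Category Minimal (0-5).
Level 16 falls in the 16 band.
Grid: Level 16 × Category Minimal = 26-37 months.

26-37 months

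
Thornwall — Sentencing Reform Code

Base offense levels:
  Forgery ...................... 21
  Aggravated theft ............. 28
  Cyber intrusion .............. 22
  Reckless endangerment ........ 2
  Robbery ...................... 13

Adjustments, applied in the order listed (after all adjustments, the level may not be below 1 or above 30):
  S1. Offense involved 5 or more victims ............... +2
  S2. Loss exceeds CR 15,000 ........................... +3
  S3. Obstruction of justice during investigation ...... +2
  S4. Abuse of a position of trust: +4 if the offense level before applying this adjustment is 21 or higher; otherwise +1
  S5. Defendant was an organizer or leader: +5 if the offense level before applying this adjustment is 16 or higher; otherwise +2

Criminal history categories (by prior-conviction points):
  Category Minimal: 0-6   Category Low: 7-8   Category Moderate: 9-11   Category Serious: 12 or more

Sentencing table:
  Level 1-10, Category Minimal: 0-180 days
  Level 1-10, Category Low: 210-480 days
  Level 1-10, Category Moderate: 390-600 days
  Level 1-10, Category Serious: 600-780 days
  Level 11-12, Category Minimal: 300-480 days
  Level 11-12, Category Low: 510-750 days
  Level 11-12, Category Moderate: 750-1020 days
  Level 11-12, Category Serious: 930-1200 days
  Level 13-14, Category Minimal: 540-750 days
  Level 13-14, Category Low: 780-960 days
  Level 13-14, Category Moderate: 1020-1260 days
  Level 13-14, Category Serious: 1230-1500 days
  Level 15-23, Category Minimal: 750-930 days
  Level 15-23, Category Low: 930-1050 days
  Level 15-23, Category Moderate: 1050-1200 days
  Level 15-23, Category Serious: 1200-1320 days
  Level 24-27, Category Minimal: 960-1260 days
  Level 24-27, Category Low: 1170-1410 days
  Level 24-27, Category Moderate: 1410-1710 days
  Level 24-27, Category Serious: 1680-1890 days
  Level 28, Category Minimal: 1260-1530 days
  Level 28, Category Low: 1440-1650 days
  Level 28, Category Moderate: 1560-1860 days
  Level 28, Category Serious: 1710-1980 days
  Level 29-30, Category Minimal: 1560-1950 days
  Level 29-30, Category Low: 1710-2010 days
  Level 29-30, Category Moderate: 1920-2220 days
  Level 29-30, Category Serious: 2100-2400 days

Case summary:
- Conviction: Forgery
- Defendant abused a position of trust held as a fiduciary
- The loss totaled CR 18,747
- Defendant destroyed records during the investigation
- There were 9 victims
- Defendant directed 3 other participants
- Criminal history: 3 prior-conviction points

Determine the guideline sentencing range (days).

Base offense level for forgery: 21.
S1 applies: 21 + 2 = 23.
S2 applies: 23 + 3 = 26.
S3 applies: 26 + 2 = 28.
S4 applies (level before this adjustment is 28 ≥ 21, so +4): 28 + 4 = 32.
S5 applies (level before this adjustment is 32 ≥ 16, so +5): 32 + 5 = 37.
Level 37 exceeds the maximum of 30; capped at 30.
Final offense level: 30.
Criminal history: 3 prior points → Category Minimal (0-6).
Level 30 falls in the 29-30 band.
Grid: Level 29-30 × Category Minimal = 1560-1950 days.

1560-1950 days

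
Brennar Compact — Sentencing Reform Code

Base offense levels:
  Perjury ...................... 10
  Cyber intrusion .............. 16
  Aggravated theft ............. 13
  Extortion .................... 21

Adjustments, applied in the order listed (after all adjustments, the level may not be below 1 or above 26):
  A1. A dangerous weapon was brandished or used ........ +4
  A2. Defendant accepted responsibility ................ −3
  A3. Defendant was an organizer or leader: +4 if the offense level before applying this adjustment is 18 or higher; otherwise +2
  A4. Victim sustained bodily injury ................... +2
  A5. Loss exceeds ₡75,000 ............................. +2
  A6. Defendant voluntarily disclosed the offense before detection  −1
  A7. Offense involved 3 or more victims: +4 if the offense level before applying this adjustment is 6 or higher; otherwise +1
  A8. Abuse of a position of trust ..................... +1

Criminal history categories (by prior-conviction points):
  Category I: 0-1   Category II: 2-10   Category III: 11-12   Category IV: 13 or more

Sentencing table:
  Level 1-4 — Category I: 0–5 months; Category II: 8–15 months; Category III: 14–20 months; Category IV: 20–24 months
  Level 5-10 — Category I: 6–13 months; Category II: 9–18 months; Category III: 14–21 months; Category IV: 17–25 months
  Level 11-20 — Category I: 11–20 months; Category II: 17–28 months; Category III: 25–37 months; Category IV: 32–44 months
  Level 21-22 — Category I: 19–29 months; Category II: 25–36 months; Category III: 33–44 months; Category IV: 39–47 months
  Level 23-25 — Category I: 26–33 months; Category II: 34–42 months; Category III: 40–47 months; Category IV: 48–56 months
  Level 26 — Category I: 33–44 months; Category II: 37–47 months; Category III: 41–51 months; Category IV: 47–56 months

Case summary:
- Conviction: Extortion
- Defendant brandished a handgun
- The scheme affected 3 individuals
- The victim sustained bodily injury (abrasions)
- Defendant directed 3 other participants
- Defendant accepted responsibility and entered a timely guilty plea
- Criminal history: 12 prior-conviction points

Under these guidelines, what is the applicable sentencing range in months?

Base offense level for extortion: 21.
A1 applies: 21 + 4 = 25.
A2 applies: 25 − 3 = 22.
A3 applies (level before this adjustment is 22 ≥ 18, so +4): 22 + 4 = 26.
A4 applies: 26 + 2 = 28.
A7 applies (level before this adjustment is 28 ≥ 6, so +4): 28 + 4 = 32.
Level 32 exceeds the maximum of 26; capped at 26.
Final offense level: 26.
Criminal history: 12 prior points → Category III (11-12).
Level 26 falls in the 26 band.
Grid: Level 26 × Category III = 41-51 months.

41-51 months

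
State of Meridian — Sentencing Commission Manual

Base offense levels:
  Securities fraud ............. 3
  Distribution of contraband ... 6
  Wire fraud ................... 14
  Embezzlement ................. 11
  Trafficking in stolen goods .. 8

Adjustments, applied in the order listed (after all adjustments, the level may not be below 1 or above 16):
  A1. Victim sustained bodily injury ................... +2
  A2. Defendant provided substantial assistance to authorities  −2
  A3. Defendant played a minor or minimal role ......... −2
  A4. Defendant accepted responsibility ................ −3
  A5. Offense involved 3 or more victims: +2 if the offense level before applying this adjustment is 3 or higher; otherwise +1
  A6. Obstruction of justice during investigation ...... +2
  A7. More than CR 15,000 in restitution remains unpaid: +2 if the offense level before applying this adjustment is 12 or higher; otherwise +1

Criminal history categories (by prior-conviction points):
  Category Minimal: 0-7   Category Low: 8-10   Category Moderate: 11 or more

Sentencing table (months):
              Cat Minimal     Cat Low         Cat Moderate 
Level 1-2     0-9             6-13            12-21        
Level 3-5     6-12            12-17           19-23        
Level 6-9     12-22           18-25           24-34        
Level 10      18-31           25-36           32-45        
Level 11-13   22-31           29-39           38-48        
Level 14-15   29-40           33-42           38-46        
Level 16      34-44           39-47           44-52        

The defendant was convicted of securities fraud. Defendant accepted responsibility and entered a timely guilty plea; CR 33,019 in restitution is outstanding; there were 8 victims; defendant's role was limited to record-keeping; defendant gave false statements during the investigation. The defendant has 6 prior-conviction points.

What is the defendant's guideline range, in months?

Base offense level for securities fraud: 3.
A1 does not apply.
A2 does not apply.
A3 applies: 3 − 2 = 1.
A4 applies: 1 − 3 = -2.
A5 applies (level before this adjustment is -2 < 3, so +1): -2 + 1 = -1.
A6 applies: -1 + 2 = 1.
A7 applies (level before this adjustment is 1 < 12, so +1): 1 + 1 = 2.
Final offense level: 2.
Criminal history: 6 prior points → Category Minimal (0-7).
Level 2 falls in the 1-2 band.
Grid: Level 1-2 × Category Minimal = 0-9 months.

0-9 months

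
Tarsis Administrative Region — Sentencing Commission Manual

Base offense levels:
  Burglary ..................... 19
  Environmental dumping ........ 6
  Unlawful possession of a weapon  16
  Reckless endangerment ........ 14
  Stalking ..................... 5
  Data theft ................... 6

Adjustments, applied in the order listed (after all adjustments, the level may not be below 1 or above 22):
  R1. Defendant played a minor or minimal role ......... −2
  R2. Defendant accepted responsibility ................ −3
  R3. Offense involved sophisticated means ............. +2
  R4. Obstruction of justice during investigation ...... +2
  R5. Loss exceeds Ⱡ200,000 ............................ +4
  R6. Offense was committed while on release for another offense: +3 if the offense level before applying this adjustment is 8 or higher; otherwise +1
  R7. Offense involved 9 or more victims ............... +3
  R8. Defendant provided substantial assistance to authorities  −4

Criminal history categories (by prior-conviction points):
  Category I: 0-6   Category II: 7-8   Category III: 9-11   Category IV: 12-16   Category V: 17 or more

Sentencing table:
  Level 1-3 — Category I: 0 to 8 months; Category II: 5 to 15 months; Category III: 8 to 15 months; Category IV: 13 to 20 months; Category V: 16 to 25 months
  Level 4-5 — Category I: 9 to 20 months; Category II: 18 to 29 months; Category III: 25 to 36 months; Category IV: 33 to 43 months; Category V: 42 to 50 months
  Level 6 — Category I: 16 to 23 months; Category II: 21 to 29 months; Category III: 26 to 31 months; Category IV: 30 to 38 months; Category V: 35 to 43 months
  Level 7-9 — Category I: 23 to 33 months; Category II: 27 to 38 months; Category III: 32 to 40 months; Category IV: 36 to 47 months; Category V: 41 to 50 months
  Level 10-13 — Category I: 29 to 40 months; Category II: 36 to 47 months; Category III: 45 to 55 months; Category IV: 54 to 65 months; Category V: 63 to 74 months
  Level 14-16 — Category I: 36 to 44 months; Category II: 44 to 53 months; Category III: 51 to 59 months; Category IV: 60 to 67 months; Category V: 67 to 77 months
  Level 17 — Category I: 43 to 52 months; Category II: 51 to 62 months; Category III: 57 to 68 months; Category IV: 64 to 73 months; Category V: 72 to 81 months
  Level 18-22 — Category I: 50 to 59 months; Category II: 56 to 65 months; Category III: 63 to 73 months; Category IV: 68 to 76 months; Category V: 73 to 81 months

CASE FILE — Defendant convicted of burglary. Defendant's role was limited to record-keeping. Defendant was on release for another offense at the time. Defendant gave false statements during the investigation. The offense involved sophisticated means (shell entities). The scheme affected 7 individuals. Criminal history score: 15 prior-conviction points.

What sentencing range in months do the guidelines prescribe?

Base offense level for burglary: 19.
R1 applies: 19 − 2 = 17.
R3 applies: 17 + 2 = 19.
R4 applies: 19 + 2 = 21.
R6 applies (level before this adjustment is 21 ≥ 8, so +3): 21 + 3 = 24.
R7 does not apply.
Level 24 exceeds the maximum of 22; capped at 22.
Final offense level: 22.
Criminal history: 15 prior points → Category IV (12-16).
Level 22 falls in the 18-22 band.
Grid: Level 18-22 × Category IV = 68-76 months.

68-76 months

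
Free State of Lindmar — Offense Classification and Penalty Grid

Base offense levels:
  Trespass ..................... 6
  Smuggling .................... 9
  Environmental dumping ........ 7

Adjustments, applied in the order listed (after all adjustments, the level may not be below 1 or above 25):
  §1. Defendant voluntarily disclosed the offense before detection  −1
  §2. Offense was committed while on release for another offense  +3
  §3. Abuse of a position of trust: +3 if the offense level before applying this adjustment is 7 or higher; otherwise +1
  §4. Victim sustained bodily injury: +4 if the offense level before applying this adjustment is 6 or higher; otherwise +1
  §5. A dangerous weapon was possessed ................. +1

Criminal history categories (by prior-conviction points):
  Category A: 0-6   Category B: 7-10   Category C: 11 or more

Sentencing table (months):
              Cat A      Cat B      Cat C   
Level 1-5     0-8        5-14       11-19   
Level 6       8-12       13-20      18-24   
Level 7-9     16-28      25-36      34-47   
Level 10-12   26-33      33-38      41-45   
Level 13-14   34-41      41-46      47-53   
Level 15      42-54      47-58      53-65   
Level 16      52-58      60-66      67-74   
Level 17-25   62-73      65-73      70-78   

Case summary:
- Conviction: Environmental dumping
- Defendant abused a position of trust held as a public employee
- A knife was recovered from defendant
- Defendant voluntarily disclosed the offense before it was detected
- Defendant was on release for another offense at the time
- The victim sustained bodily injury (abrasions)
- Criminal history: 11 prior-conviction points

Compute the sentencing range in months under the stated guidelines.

70-78 months

Base offense level for environmental dumping: 7.
§1 applies: 7 − 1 = 6.
§2 applies: 6 + 3 = 9.
§3 applies (level before this adjustment is 9 ≥ 7, so +3): 9 + 3 = 12.
§4 applies (level before this adjustment is 12 ≥ 6, so +4): 12 + 4 = 16.
§5 applies: 16 + 1 = 17.
Final offense level: 17.
Criminal history: 11 prior points → Category C (11+).
Level 17 falls in the 17-25 band.
Grid: Level 17-25 × Category C = 70-78 months.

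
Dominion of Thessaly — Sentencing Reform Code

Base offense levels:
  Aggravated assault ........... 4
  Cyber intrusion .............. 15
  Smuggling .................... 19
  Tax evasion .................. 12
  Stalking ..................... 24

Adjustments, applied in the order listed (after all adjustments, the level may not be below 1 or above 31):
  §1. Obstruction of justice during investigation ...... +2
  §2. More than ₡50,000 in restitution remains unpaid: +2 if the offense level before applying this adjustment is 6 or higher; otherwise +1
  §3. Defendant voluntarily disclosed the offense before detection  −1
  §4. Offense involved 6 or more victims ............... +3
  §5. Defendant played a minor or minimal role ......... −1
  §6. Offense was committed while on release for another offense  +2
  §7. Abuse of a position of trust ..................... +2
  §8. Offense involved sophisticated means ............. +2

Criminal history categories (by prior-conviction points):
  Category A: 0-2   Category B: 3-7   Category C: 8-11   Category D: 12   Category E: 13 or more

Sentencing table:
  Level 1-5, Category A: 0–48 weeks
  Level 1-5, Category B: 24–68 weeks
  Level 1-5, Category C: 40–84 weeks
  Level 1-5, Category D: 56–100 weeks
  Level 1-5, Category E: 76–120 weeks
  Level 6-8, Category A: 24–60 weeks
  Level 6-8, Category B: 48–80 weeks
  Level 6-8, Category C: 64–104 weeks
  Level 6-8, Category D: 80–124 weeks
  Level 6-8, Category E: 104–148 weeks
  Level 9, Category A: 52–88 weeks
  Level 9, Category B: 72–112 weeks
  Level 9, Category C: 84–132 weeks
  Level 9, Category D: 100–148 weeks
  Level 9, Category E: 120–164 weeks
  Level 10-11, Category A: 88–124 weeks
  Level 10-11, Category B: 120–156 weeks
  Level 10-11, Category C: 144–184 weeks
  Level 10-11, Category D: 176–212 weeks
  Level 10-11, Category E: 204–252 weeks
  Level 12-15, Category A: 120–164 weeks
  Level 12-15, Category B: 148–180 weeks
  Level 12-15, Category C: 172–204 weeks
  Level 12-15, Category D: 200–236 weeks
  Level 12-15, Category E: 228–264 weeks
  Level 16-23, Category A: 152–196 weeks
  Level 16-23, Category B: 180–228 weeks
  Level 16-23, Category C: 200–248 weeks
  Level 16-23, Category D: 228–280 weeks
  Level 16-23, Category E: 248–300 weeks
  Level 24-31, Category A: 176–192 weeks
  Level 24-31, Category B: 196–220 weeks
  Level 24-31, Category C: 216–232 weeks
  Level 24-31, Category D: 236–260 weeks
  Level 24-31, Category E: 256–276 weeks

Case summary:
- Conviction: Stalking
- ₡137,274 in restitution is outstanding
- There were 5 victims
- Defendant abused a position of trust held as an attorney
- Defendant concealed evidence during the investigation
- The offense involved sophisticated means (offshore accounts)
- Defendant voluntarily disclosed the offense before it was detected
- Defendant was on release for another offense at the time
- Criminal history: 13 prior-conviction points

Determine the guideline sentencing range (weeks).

256-276 weeks

Base offense level for stalking: 24.
§1 applies: 24 + 2 = 26.
§2 applies (level before this adjustment is 26 ≥ 6, so +2): 26 + 2 = 28.
§3 applies: 28 − 1 = 27.
§4 does not apply.
§6 applies: 27 + 2 = 29.
§7 applies: 29 + 2 = 31.
§8 applies: 31 + 2 = 33.
Level 33 exceeds the maximum of 31; capped at 31.
Final offense level: 31.
Criminal history: 13 prior points → Category E (13+).
Level 31 falls in the 24-31 band.
Grid: Level 24-31 × Category E = 256-276 weeks.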